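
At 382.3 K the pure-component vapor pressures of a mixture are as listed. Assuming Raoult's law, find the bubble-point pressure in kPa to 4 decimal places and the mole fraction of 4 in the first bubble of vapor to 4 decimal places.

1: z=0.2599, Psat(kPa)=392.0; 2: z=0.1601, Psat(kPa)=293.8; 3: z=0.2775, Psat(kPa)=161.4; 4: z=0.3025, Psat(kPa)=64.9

Pbub = 213.3389 kPa, y_4 = 0.0920

At the bubble point ψ → 0, so ΣzᵢKᵢ = 1 with Kᵢ = Pᵢˢᵃᵗ/P ⇒ P = ΣzᵢPᵢˢᵃᵗ.
P = 0.2599·392.0 + 0.1601·293.8 + 0.2775·161.4 + 0.3025·64.9 = 213.3389 kPa
yᵢ = zᵢPᵢˢᵃᵗ/P ⇒ y_4 = 0.3025·64.9/213.3389 = 0.0920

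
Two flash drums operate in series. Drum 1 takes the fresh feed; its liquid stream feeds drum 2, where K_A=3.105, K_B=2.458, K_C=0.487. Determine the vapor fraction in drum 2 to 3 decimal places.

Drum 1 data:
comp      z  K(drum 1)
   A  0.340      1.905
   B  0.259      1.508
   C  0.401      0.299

Drum 1:
Rachford–Rice: g(ψ₁) = Σ zᵢ(Kᵢ−1)/(1+ψ₁(Kᵢ−1)) = 0.
Check two-phase: ΣzᵢKᵢ = 1.158 > 1 and Σzᵢ/Kᵢ = 1.691 > 1, so g(0) = 0.158 > 0 and g(1) = -0.691 < 0.
Newton–Raphson from ψ₁ = 0.5:
  ψ₁ = 0.500: g = -0.1160, g' = -0.642 → ψ₁ = 0.319
  ψ₁ = 0.319: g = -0.0102, g' = -0.544 → ψ₁ = 0.300
Converged at ψ₁ = 0.300.
Drum-1 compositions:
  A: x = 0.267, y = 0.509
  B: x = 0.225, y = 0.339
  C: x = 0.508, y = 0.152
Drum-2 feed = drum-1 liquid: z₂ = (0.2673, 0.2247, 0.5080).
Drum 2:
Newton–Raphson from ψ₂ = 0.33:
  ψ₂ = 0.330: g = 0.2396, g' = -0.824 → ψ₂ = 0.621
  ψ₂ = 0.621: g = 0.0336, g' = -0.642 → ψ₂ = 0.673
Converged at ψ₂ = 0.673.
  A: x = 0.111, y = 0.343
  B: x = 0.113, y = 0.279
  C: x = 0.776, y = 0.378

V/F (drum 2) = 0.673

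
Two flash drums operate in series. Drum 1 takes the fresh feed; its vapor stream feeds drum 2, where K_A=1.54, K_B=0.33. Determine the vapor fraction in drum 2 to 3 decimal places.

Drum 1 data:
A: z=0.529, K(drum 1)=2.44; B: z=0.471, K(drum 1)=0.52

V/F (drum 2) = 0.188

Drum 1:
Binary case is linear: z₁(K₁−1)(1+ψ₁(K₂−1)) + z₂(K₂−1)(1+ψ₁(K₁−1)) = 0
⇒ ψ₁ = [z₁(K₁−1)+z₂(K₂−1)] / [−(K₁−1)(K₂−1)] = 0.5357/0.6912 = 0.775
Drum-1 compositions:
  A: x = 0.250, y = 0.610
  B: x = 0.750, y = 0.390
Drum-2 feed = drum-1 vapor: z₂ = (0.6100, 0.3900).
Drum 2:
Let ψ₂ = V/F and solve Σ zᵢ(Kᵢ−1)/(1+ψ₂(Kᵢ−1)) = 0.
g(0) = ΣzᵢKᵢ − 1 = 0.068 and g(1) = 1 − Σzᵢ/Kᵢ = -0.578, so a root lies in (0, 1).
Newton iteration, ψ₂⁰ = 0.5:
  ψ₂ = 0.500: g = -0.1336, g' = -0.506 → ψ₂ = 0.236
  ψ₂ = 0.236: g = -0.0183, g' = -0.387 → ψ₂ = 0.189
  ψ₂ = 0.189: g = -0.0003, g' = -0.376 → ψ₂ = 0.188
Converged at ψ₂ = 0.188.
  A: x = 0.554, y = 0.853
  B: x = 0.446, y = 0.147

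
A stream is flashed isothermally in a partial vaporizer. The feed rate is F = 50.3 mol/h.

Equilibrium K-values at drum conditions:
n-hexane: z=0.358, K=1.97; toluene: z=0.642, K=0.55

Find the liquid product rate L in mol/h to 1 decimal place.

L = 43.6 mol/h

Material balance + equilibrium reduce to Σ zᵢ(Kᵢ−1)/(1+ψ(Kᵢ−1)) = 0.
Check two-phase: ΣzᵢKᵢ = 1.058 > 1 and Σzᵢ/Kᵢ = 1.349 > 1, so g(0) = 0.058 > 0 and g(1) = -0.349 < 0.
Binary case is linear: z₁(K₁−1)(1+ψ(K₂−1)) + z₂(K₂−1)(1+ψ(K₁−1)) = 0
⇒ ψ = [z₁(K₁−1)+z₂(K₂−1)] / [−(K₁−1)(K₂−1)] = 0.0584/0.4365 = 0.134
Then V = ψ·F = 0.1337·50.3 = 6.7 mol/h and L = F − V = 43.6 mol/h.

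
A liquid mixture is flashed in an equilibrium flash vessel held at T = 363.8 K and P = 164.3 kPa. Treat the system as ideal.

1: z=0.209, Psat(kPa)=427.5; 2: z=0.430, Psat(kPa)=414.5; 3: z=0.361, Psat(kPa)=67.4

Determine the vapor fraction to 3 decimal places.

ψ = 0.850

Raoult's law: Kᵢ = Pᵢˢᵃᵗ/P = Pᵢˢᵃᵗ/164.3.
  K_1 = 427.5/164.3 = 2.60195, K_2 = 414.5/164.3 = 2.52282, K_3 = 67.4/164.3 = 0.41023
Rachford–Rice: g(ψ) = Σ zᵢ(Kᵢ−1)/(1+ψ(Kᵢ−1)) = 0.
g(0) = ΣzᵢKᵢ − 1 = 0.777 and g(1) = 1 − Σzᵢ/Kᵢ = -0.131, so a root lies in (0, 1).
Newton–Raphson from ψ = 0.68:
  ψ = 0.680: g = 0.1265, g' = -0.714 → ψ = 0.857
  ψ = 0.857: g = -0.0055, g' = -0.797 → ψ = 0.850
Converged at ψ = 0.850.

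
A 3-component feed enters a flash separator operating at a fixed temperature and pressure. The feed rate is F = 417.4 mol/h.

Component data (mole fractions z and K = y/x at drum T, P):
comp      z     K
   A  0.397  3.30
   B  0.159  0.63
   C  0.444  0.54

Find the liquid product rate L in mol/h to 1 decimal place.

L = 148.2 mol/h

Rachford–Rice: g(V/F) = Σ zᵢ(Kᵢ−1)/(1+V/F(Kᵢ−1)) = 0.
g(0) = ΣzᵢKᵢ − 1 = 0.650 and g(1) = 1 − Σzᵢ/Kᵢ = -0.195, so a root lies in (0, 1).
Newton–Raphson from V/F = 0.51:
  V/F = 0.510: g = 0.0808, g' = -0.638 → V/F = 0.637
  V/F = 0.637: g = 0.0047, g' = -0.571 → V/F = 0.645
Converged at V/F = 0.645.
Then V = V/F·F = 0.6450·417.4 = 269.2 mol/h and L = F − V = 148.2 mol/h.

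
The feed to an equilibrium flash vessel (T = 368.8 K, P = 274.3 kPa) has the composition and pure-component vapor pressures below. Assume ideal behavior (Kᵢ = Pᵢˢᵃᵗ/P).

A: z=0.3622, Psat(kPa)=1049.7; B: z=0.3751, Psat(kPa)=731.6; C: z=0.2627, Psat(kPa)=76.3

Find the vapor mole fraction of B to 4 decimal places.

Raoult's law: Kᵢ = Pᵢˢᵃᵗ/P = Pᵢˢᵃᵗ/274.3.
  K_A = 1049.7/274.3 = 3.826832, K_B = 731.6/274.3 = 2.667153, K_C = 76.3/274.3 = 0.278163
Let β = V/F and solve Σ zᵢ(Kᵢ−1)/(1+β(Kᵢ−1)) = 0.
Feasibility: ΣzᵢKᵢ = 2.4596, Σzᵢ/Kᵢ = 1.1797 — both > 1, two phases present.
Newton iteration, β⁰ = 0.5:
  β = 0.5000: g = 0.46858, g' = -1.1422 → β = 0.9103
  β = 0.9103: g = -0.01800, g' = -1.5551 → β = 0.8987
  β = 0.8987: g = -0.00028, g' = -1.5071 → β = 0.8985
Converged at β = 0.8985.
Compositions from xᵢ = zᵢ/(1+β(Kᵢ−1)), yᵢ = Kᵢxᵢ:
  A: x = 0.1023, y = 0.3916
  B: x = 0.1502, y = 0.4005
  C: x = 0.7475, y = 0.2079

y_B = 0.4005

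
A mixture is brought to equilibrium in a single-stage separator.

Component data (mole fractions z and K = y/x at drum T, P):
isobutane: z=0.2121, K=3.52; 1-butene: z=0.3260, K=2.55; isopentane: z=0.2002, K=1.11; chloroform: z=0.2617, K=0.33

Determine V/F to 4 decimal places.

V/F = 0.8511

Rachford–Rice: g(V/F) = Σ zᵢ(Kᵢ−1)/(1+V/F(Kᵢ−1)) = 0.
Check two-phase: ΣzᵢKᵢ = 1.8865 > 1 and Σzᵢ/Kᵢ = 1.1615 > 1, so g(0) = 0.8865 > 0 and g(1) = -0.1615 < 0.
Newton–Raphson from V/F = 0.39:
  V/F = 0.3900: g = 0.36825, g' = -0.8643 → V/F = 0.8160
  V/F = 0.8160: g = 0.03134, g' = -0.8707 → V/F = 0.8520
  V/F = 0.8520: g = -0.00087, g' = -0.9214 → V/F = 0.8511
Converged at V/F = 0.8511.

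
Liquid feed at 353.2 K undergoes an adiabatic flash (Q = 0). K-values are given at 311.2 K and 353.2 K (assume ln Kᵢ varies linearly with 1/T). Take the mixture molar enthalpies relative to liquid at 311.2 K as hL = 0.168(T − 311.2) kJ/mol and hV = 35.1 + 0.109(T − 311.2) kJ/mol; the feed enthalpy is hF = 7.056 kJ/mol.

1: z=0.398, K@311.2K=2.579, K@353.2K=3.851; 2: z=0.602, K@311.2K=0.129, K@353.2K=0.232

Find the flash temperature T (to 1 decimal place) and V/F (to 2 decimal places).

Adiabatic flash: solve Rachford–Rice at each trial T, then check hF = ψ·hV(T) + (1−ψ)·hL(T).
  T = 311.2 K: K = (2.579, 0.129), RR gives ψ = 0.076, H_out = 2.657 kJ/mol
  T = 353.2 K: K = (3.851, 0.232), RR gives ψ = 0.307, H_out = 17.073 kJ/mol
  T = 332.2 K: K = (3.192, 0.176), RR gives ψ = 0.208, H_out = 10.587 kJ/mol
  T = 321.7 K: K = (2.879, 0.152), RR gives ψ = 0.149, H_out = 6.892 kJ/mol
  T = 326.9 K: K = (3.032, 0.164), RR gives ψ = 0.180, H_out = 8.775 kJ/mol
  T = 324.3 K: K = (2.955, 0.157), RR gives ψ = 0.165, H_out = 7.848 kJ/mol
  T = 323.0 K: K = (2.917, 0.154), RR gives ψ = 0.157, H_out = 7.373 kJ/mol
Linear interpolation between T = 321.7 (H_out = 6.892) and T = 323.0 (H_out = 7.373) on hF = 7.056 gives T ≈ 322.1 K, at which ψ = 0.15.

T = 322.1 K, V/F = 0.15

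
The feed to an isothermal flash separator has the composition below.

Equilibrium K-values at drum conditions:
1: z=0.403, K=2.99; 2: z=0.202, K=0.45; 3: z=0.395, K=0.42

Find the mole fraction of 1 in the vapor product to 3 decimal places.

y_1 = 0.666

Material balance + equilibrium reduce to Σ zᵢ(Kᵢ−1)/(1+ψ(Kᵢ−1)) = 0.
Check two-phase: ΣzᵢKᵢ = 1.462 > 1 and Σzᵢ/Kᵢ = 1.524 > 1, so g(0) = 0.462 > 0 and g(1) = -0.524 < 0.
Newton–Raphson from ψ = 0.5:
  ψ = 0.500: g = -0.0739, g' = -0.781 → ψ = 0.405
  ψ = 0.405: g = 0.0014, g' = -0.817 → ψ = 0.407
Converged at ψ = 0.407.
Compositions from xᵢ = zᵢ/(1+ψ(Kᵢ−1)), yᵢ = Kᵢxᵢ:
  1: x = 0.223, y = 0.666
  2: x = 0.260, y = 0.117
  3: x = 0.517, y = 0.217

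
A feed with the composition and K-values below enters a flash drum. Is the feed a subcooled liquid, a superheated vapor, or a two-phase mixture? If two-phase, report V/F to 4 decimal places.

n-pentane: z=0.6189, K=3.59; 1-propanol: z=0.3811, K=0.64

ΣzᵢKᵢ = 2.4658; Σzᵢ/Kᵢ = 0.7679.
Since Σzᵢ/Kᵢ < 1 the mixture is above its dew point — single vapor phase.

superheated vapor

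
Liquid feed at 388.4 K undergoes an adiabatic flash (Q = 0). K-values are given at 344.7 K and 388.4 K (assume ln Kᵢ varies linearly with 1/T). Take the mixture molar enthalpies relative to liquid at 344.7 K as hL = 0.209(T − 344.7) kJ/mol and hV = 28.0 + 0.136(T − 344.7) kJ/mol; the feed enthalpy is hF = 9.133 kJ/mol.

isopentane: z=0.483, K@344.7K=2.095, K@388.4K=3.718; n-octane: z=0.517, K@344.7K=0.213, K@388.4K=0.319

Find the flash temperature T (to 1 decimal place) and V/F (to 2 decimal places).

Adiabatic flash: solve Rachford–Rice at each trial T, then check hF = ψ·hV(T) + (1−ψ)·hL(T).
  T = 344.7 K: K = (2.095, 0.213), RR gives ψ = 0.142, H_out = 3.964 kJ/mol
  T = 388.4 K: K = (3.718, 0.319), RR gives ψ = 0.519, H_out = 22.011 kJ/mol
  T = 366.5 K: K = (2.837, 0.264), RR gives ψ = 0.375, H_out = 14.448 kJ/mol
  T = 355.6 K: K = (2.449, 0.238), RR gives ψ = 0.277, H_out = 9.813 kJ/mol
  T = 350.1 K: K = (2.266, 0.225), RR gives ψ = 0.215, H_out = 7.066 kJ/mol
  T = 352.9 K: K = (2.358, 0.232), RR gives ψ = 0.248, H_out = 8.508 kJ/mol
  T = 354.2 K: K = (2.402, 0.235), RR gives ψ = 0.262, H_out = 9.146 kJ/mol
Linear interpolation between T = 352.9 (H_out = 8.508) and T = 354.2 (H_out = 9.146) on hF = 9.133 gives T ≈ 354.2 K, at which ψ = 0.26.

T = 354.2 K, V/F = 0.26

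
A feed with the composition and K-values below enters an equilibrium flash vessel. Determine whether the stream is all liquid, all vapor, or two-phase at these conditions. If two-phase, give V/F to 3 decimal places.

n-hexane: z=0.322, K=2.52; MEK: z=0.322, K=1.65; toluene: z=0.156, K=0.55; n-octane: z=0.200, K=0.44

ΣzᵢKᵢ = 1.517; Σzᵢ/Kᵢ = 1.061.
Both exceed 1, so a two-phase solution exists.
Let ψ = V/F and solve Σ zᵢ(Kᵢ−1)/(1+ψ(Kᵢ−1)) = 0.
Newton iteration, ψ⁰ = 0.5:
  ψ = 0.500: g = 0.1899, g' = -0.491 → ψ = 0.887
  ψ = 0.887: g = 0.0020, g' = -0.525 → ψ = 0.890
Converged at ψ = 0.890.

two-phase, V/F = 0.890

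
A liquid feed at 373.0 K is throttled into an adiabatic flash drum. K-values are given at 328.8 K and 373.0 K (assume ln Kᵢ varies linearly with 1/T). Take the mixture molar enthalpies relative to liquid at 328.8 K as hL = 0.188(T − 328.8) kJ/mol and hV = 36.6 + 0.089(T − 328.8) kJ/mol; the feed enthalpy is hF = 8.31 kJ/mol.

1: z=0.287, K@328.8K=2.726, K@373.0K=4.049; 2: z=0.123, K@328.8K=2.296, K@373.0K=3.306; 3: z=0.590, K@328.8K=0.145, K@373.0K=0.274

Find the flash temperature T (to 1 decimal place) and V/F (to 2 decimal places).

T = 339.3 K, V/F = 0.18

Adiabatic flash: solve Rachford–Rice at each trial T, then check hF = ψ·hV(T) + (1−ψ)·hL(T).
  T = 328.8 K: K = (2.726, 2.296, 0.145), RR gives ψ = 0.109, H_out = 3.998 kJ/mol
  T = 373.0 K: K = (4.049, 3.306, 0.274), RR gives ψ = 0.354, H_out = 19.728 kJ/mol
  T = 350.9 K: K = (3.364, 2.787, 0.203), RR gives ψ = 0.244, H_out = 12.549 kJ/mol
  T = 339.9 K: K = (3.040, 2.539, 0.173), RR gives ψ = 0.182, H_out = 8.555 kJ/mol
  T = 334.4 K: K = (2.883, 2.417, 0.159), RR gives ψ = 0.148, H_out = 6.380 kJ/mol
  T = 337.1 K: K = (2.960, 2.477, 0.165), RR gives ψ = 0.165, H_out = 7.465 kJ/mol
  T = 338.5 K: K = (3.000, 2.508, 0.169), RR gives ψ = 0.174, H_out = 8.014 kJ/mol
Linear interpolation between T = 338.5 (H_out = 8.014) and T = 339.9 (H_out = 8.555) on hF = 8.31 gives T ≈ 339.3 K, at which ψ = 0.18.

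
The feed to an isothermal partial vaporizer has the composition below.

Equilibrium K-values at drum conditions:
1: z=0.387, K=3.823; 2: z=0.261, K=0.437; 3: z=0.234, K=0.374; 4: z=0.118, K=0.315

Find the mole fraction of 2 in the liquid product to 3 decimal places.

Rachford–Rice: g(V/F) = Σ zᵢ(Kᵢ−1)/(1+V/F(Kᵢ−1)) = 0.
Feasibility: ΣzᵢKᵢ = 1.718, Σzᵢ/Kᵢ = 1.699 — both > 1, two phases present.
Newton–Raphson from V/F = 0.6:
  V/F = 0.600: g = -0.1882, g' = -1.008 → V/F = 0.413
  V/F = 0.413: g = 0.0022, g' = -1.072 → V/F = 0.415
Converged at V/F = 0.415.
Compositions from xᵢ = zᵢ/(1+V/F(Kᵢ−1)), yᵢ = Kᵢxᵢ:
  1: x = 0.178, y = 0.681
  2: x = 0.341, y = 0.149
  3: x = 0.316, y = 0.118
  4: x = 0.165, y = 0.052

x_2 = 0.341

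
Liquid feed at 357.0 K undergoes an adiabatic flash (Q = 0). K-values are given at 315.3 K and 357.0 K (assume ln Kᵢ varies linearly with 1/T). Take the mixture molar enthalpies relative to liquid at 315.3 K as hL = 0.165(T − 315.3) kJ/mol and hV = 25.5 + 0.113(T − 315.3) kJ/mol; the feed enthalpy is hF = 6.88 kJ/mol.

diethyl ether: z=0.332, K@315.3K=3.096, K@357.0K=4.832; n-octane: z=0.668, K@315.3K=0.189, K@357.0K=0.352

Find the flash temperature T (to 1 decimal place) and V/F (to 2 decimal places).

Adiabatic flash: solve Rachford–Rice at each trial T, then check hF = ψ·hV(T) + (1−ψ)·hL(T).
  T = 315.3 K: K = (3.096, 0.189), RR gives ψ = 0.091, H_out = 2.312 kJ/mol
  T = 357.0 K: K = (4.832, 0.352), RR gives ψ = 0.338, H_out = 14.767 kJ/mol
  T = 336.1 K: K = (3.919, 0.263), RR gives ψ = 0.222, H_out = 8.841 kJ/mol
  T = 325.7 K: K = (3.497, 0.224), RR gives ψ = 0.160, H_out = 5.717 kJ/mol
  T = 330.9 K: K = (3.705, 0.243), RR gives ψ = 0.192, H_out = 7.305 kJ/mol
  T = 328.3 K: K = (3.600, 0.233), RR gives ψ = 0.176, H_out = 6.518 kJ/mol
  T = 329.6 K: K = (3.653, 0.238), RR gives ψ = 0.184, H_out = 6.913 kJ/mol
Linear interpolation between T = 328.3 (H_out = 6.518) and T = 329.6 (H_out = 6.913) on hF = 6.88 gives T ≈ 329.5 K, at which ψ = 0.18.

T = 329.5 K, V/F = 0.18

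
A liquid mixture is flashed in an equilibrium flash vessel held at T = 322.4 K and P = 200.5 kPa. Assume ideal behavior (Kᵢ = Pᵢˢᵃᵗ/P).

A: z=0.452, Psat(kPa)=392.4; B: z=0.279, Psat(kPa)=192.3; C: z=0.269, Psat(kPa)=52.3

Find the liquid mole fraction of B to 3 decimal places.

x_B = 0.284

Raoult's law: Kᵢ = Pᵢˢᵃᵗ/P = Pᵢˢᵃᵗ/200.5.
  K_A = 392.4/200.5 = 1.95711, K_B = 192.3/200.5 = 0.95910, K_C = 52.3/200.5 = 0.26085
Iterate (Newton) starting at ψ = 0.42:
  ψ = 0.420: g = 0.0086, g' = -0.520 → ψ = 0.437
  ψ = 0.437: g = -0.0001, g' = -0.527 → ψ = 0.436
Converged at ψ = 0.436.
Compositions from xᵢ = zᵢ/(1+ψ(Kᵢ−1)), yᵢ = Kᵢxᵢ:
  A: x = 0.319, y = 0.624
  B: x = 0.284, y = 0.272
  C: x = 0.397, y = 0.104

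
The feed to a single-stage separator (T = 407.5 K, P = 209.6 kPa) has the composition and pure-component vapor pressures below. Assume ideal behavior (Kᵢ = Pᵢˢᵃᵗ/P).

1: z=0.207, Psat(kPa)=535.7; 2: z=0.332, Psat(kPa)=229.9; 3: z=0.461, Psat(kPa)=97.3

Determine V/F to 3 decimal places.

V/F = 0.201

Raoult's law: Kᵢ = Pᵢˢᵃᵗ/P = Pᵢˢᵃᵗ/209.6.
  K_1 = 535.7/209.6 = 2.55582, K_2 = 229.9/209.6 = 1.09685, K_3 = 97.3/209.6 = 0.46422
Rachford–Rice: g(V/F) = Σ zᵢ(Kᵢ−1)/(1+V/F(Kᵢ−1)) = 0.
Feasibility: ΣzᵢKᵢ = 1.107, Σzᵢ/Kᵢ = 1.377 — both > 1, two phases present.
Iterate (Newton) starting at V/F = 0.5:
  V/F = 0.500: g = -0.1256, g' = -0.408 → V/F = 0.192
  V/F = 0.192: g = 0.0040, g' = -0.464 → V/F = 0.201
Converged at V/F = 0.201.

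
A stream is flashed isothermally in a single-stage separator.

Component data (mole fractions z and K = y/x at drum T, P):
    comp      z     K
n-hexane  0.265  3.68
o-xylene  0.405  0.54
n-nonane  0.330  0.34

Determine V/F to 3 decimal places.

Material balance + equilibrium reduce to Σ zᵢ(Kᵢ−1)/(1+V/F(Kᵢ−1)) = 0.
Feasibility: ΣzᵢKᵢ = 1.306, Σzᵢ/Kᵢ = 1.793 — both > 1, two phases present.
Iterate (Newton) starting at V/F = 0.5:
  V/F = 0.500: g = -0.2635, g' = -0.812 → V/F = 0.176
  V/F = 0.176: g = 0.0339, g' = -1.165 → V/F = 0.205
  V/F = 0.205: g = 0.0011, g' = -1.090 → V/F = 0.206
Converged at V/F = 0.206.

V/F = 0.206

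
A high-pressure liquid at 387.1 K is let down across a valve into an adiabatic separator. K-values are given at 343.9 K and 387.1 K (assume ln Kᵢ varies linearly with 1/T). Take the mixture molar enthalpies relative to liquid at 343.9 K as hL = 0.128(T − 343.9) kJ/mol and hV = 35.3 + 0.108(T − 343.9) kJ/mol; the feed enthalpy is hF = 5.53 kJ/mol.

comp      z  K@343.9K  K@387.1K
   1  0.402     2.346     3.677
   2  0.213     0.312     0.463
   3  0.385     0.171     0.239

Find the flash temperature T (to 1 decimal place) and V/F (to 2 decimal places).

Adiabatic flash: solve Rachford–Rice at each trial T, then check hF = ψ·hV(T) + (1−ψ)·hL(T).
  T = 343.9 K: K = (2.346, 0.312, 0.171), RR gives ψ = 0.072, H_out = 2.531 kJ/mol
  T = 387.1 K: K = (3.677, 0.463, 0.239), RR gives ψ = 0.362, H_out = 18.000 kJ/mol
  T = 365.5 K: K = (2.976, 0.385, 0.204), RR gives ψ = 0.245, H_out = 11.317 kJ/mol
  T = 354.7 K: K = (2.652, 0.347, 0.187), RR gives ψ = 0.169, H_out = 7.320 kJ/mol
  T = 349.3 K: K = (2.497, 0.330, 0.179), RR gives ψ = 0.124, H_out = 5.051 kJ/mol
  T = 352.0 K: K = (2.574, 0.338, 0.183), RR gives ψ = 0.147, H_out = 6.213 kJ/mol
  T = 350.6 K: K = (2.534, 0.334, 0.181), RR gives ψ = 0.135, H_out = 5.618 kJ/mol
Linear interpolation between T = 349.3 (H_out = 5.051) and T = 350.6 (H_out = 5.618) on hF = 5.53 gives T ≈ 350.4 K, at which ψ = 0.13.

T = 350.4 K, V/F = 0.13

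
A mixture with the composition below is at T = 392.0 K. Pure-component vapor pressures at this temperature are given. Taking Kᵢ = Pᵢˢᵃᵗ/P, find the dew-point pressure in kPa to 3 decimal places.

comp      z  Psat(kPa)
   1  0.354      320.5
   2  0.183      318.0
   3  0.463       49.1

Pdew = 90.011 kPa

At the dew point ψ → 1, so Σzᵢ/Kᵢ = 1 with Kᵢ = Pᵢˢᵃᵗ/P ⇒ 1/P = Σzᵢ/Pᵢˢᵃᵗ.
1/P = 0.354/320.5 + 0.183/318.0 + 0.463/49.1 = 0.011110 ⇒ P = 90.011 kPa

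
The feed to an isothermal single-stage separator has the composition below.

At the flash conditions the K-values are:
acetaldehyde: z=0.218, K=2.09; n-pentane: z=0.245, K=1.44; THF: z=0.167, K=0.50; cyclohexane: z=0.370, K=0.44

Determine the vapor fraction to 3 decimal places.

Rachford–Rice: g(ψ) = Σ zᵢ(Kᵢ−1)/(1+ψ(Kᵢ−1)) = 0.
Check two-phase: ΣzᵢKᵢ = 1.055 > 1 and Σzᵢ/Kᵢ = 1.449 > 1, so g(0) = 0.055 > 0 and g(1) = -0.449 < 0.
Newton–Raphson from ψ = 0.5:
  ψ = 0.500: g = -0.1570, g' = -0.438 → ψ = 0.142
  ψ = 0.142: g = -0.0078, g' = -0.422 → ψ = 0.124
Converged at ψ = 0.124.

ψ = 0.124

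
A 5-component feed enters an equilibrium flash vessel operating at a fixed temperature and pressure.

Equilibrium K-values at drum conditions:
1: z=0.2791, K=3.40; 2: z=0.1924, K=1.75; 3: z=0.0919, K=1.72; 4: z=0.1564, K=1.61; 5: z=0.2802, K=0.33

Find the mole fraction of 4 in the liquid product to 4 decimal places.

x_4 = 0.1041

Let β = V/F and solve Σ zᵢ(Kᵢ−1)/(1+β(Kᵢ−1)) = 0.
Check two-phase: ΣzᵢKᵢ = 1.7880 > 1 and Σzᵢ/Kᵢ = 1.1917 > 1, so g(0) = 0.7880 > 0 and g(1) = -0.1917 < 0.
Newton iteration, β⁰ = 0.4:
  β = 0.4000: g = 0.32435, g' = -0.7836 → β = 0.8139
  β = 0.8139: g = 0.00897, g' = -0.8794 → β = 0.8241
  β = 0.8241: g = -0.00008, g' = -0.8943 → β = 0.8240
Converged at β = 0.8240.
Compositions from xᵢ = zᵢ/(1+β(Kᵢ−1)), yᵢ = Kᵢxᵢ:
  1: x = 0.0937, y = 0.3187
  2: x = 0.1189, y = 0.2081
  3: x = 0.0577, y = 0.0992
  4: x = 0.1041, y = 0.1676
  5: x = 0.6256, y = 0.2064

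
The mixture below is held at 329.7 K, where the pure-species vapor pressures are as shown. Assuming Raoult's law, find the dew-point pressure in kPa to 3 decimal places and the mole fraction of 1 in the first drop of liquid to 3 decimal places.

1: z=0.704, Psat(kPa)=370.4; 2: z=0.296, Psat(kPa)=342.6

At the dew point ψ → 1, so Σzᵢ/Kᵢ = 1 with Kᵢ = Pᵢˢᵃᵗ/P ⇒ 1/P = Σzᵢ/Pᵢˢᵃᵗ.
1/P = 0.704/370.4 + 0.296/342.6 = 0.002765 ⇒ P = 361.712 kPa
xᵢ = zᵢP/Pᵢˢᵃᵗ ⇒ x_1 = 0.704·361.712/370.4 = 0.687

Pdew = 361.712 kPa, x_1 = 0.687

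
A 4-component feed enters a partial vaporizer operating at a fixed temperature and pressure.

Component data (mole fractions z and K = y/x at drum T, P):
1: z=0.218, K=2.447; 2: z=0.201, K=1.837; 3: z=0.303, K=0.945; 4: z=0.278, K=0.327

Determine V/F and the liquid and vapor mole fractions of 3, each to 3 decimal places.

V/F = 0.505, x_3 = 0.312, y_3 = 0.295

Material balance + equilibrium reduce to Σ zᵢ(Kᵢ−1)/(1+V/F(Kᵢ−1)) = 0.
g(0) = ΣzᵢKᵢ − 1 = 0.280 and g(1) = 1 − Σzᵢ/Kᵢ = -0.369, so a root lies in (0, 1).
Newton–Raphson from V/F = 0.3:
  V/F = 0.300: g = 0.1031, g' = -0.511 → V/F = 0.502
  V/F = 0.502: g = 0.0016, g' = -0.511 → V/F = 0.505
Converged at V/F = 0.505.
Compositions from xᵢ = zᵢ/(1+V/F(Kᵢ−1)), yᵢ = Kᵢxᵢ:
  1: x = 0.126, y = 0.308
  2: x = 0.141, y = 0.260
  3: x = 0.312, y = 0.295
  4: x = 0.421, y = 0.138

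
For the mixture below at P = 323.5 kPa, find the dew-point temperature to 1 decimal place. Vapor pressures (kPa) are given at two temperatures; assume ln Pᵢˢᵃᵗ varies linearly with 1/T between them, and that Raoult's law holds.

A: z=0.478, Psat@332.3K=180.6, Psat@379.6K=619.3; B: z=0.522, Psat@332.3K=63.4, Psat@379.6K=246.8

T = 376.8 K

Dew-point temperature: Σzᵢ·P/Pᵢˢᵃᵗ(T) = 1. Interpolate ln Pᵢˢᵃᵗ = aᵢ + bᵢ/T.
  T = 332.3 K: ΣzᵢP/Pᵢˢᵃᵗ = 3.5197
  T = 379.6 K: ΣzᵢP/Pᵢˢᵃᵗ = 0.9339
  T = 356.0 K: ΣzᵢP/Pᵢˢᵃᵗ = 1.7318
  T = 367.8 K: ΣzᵢP/Pᵢˢᵃᵗ = 1.2591
  T = 373.7 K: ΣzᵢP/Pᵢˢᵃᵗ = 1.0818
  T = 376.6 K: ΣzᵢP/Pᵢˢᵃᵗ = 1.0058
  T = 378.1 K: ΣzᵢP/Pᵢˢᵃᵗ = 0.9691
Interpolating between 376.6 K and 378.1 K gives T ≈ 376.8 K.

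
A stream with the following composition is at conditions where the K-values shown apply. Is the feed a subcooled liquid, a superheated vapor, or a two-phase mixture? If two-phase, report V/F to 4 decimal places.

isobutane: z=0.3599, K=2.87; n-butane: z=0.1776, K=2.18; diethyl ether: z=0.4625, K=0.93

superheated vapor

ΣzᵢKᵢ = 1.8502; Σzᵢ/Kᵢ = 0.7042.
Since Σzᵢ/Kᵢ < 1 the mixture is above its dew point — single vapor phase.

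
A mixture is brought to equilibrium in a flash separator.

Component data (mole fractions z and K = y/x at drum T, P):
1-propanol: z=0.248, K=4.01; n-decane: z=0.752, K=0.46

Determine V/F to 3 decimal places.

V/F = 0.209

Newton–Raphson from V/F = 0.3:
  V/F = 0.300: g = -0.0923, g' = -0.933 → V/F = 0.201
  V/F = 0.201: g = 0.0095, g' = -1.148 → V/F = 0.209
Converged at V/F = 0.209.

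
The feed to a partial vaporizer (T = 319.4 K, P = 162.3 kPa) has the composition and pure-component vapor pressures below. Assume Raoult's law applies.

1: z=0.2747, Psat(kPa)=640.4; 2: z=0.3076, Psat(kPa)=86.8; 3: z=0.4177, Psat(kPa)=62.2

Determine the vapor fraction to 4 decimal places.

Raoult's law: Kᵢ = Pᵢˢᵃᵗ/P = Pᵢˢᵃᵗ/162.3.
  K_1 = 640.4/162.3 = 3.945779, K_2 = 86.8/162.3 = 0.534812, K_3 = 62.2/162.3 = 0.383241
Material balance + equilibrium reduce to Σ zᵢ(Kᵢ−1)/(1+ψ(Kᵢ−1)) = 0.
Check two-phase: ΣzᵢKᵢ = 1.4085 > 1 and Σzᵢ/Kᵢ = 1.7347 > 1, so g(0) = 0.4085 > 0 and g(1) = -0.7347 < 0.
Newton–Raphson from ψ = 0.62:
  ψ = 0.6200: g = -0.33191, g' = -0.8464 → ψ = 0.2279
  ψ = 0.2279: g = 0.02440, g' = -1.1519 → ψ = 0.2490
  ψ = 0.2490: g = 0.00056, g' = -1.1001 → ψ = 0.2495
Converged at ψ = 0.2496.

ψ = 0.2496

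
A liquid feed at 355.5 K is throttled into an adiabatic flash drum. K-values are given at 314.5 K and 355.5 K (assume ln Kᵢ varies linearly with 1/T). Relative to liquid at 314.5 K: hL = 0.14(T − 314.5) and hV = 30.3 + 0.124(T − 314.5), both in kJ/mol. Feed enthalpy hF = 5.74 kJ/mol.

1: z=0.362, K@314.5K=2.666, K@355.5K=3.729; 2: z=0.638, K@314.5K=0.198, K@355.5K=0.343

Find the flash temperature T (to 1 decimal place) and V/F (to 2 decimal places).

Adiabatic flash: solve Rachford–Rice at each trial T, then check hF = ψ·hV(T) + (1−ψ)·hL(T).
  T = 314.5 K: K = (2.666, 0.198), RR gives ψ = 0.068, H_out = 2.073 kJ/mol
  T = 355.5 K: K = (3.729, 0.343), RR gives ψ = 0.317, H_out = 15.143 kJ/mol
  T = 335.0 K: K = (3.186, 0.265), RR gives ψ = 0.201, H_out = 8.883 kJ/mol
  T = 324.8 K: K = (2.924, 0.230), RR gives ψ = 0.139, H_out = 5.620 kJ/mol
  T = 329.9 K: K = (3.054, 0.247), RR gives ψ = 0.170, H_out = 7.274 kJ/mol
  T = 327.4 K: K = (2.990, 0.239), RR gives ψ = 0.155, H_out = 6.470 kJ/mol
  T = 326.1 K: K = (2.957, 0.235), RR gives ψ = 0.147, H_out = 6.047 kJ/mol
Linear interpolation between T = 324.8 (H_out = 5.620) and T = 326.1 (H_out = 6.047) on hF = 5.74 gives T ≈ 325.2 K, at which ψ = 0.14.

T = 325.2 K, V/F = 0.14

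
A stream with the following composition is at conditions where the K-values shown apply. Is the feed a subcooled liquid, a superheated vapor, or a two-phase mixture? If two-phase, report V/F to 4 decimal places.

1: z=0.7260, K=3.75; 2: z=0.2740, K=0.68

ΣzᵢKᵢ = 2.9088; Σzᵢ/Kᵢ = 0.5965.
Since Σzᵢ/Kᵢ < 1 the mixture is above its dew point — single vapor phase.

superheated vapor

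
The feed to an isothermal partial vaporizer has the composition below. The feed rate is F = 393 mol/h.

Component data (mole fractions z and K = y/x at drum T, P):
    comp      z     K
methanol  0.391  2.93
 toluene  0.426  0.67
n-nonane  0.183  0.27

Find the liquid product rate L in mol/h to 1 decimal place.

Rachford–Rice: g(ψ) = Σ zᵢ(Kᵢ−1)/(1+ψ(Kᵢ−1)) = 0.
g(0) = ΣzᵢKᵢ − 1 = 0.480 and g(1) = 1 − Σzᵢ/Kᵢ = -0.447, so a root lies in (0, 1).
Newton–Raphson from ψ = 0.57:
  ψ = 0.570: g = -0.0426, g' = -0.687 → ψ = 0.508
Converged at ψ = 0.508.
Then V = ψ·F = 0.5077·393 = 199.5 mol/h and L = F − V = 193.5 mol/h.

L = 193.5 mol/h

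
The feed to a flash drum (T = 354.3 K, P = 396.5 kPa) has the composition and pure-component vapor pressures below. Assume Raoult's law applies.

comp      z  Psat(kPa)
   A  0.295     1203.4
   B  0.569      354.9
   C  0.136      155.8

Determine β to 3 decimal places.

Raoult's law: Kᵢ = Pᵢˢᵃᵗ/P = Pᵢˢᵃᵗ/396.5.
  K_A = 1203.4/396.5 = 3.03506, K_B = 354.9/396.5 = 0.89508, K_C = 155.8/396.5 = 0.39294
Rachford–Rice: g(β) = Σ zᵢ(Kᵢ−1)/(1+β(Kᵢ−1)) = 0.
Feasibility: ΣzᵢKᵢ = 1.458, Σzᵢ/Kᵢ = 1.079 — both > 1, two phases present.
Iterate (Newton) starting at β = 0.5:
  β = 0.500: g = 0.1160, g' = -0.410 → β = 0.783
  β = 0.783: g = 0.0092, g' = -0.371 → β = 0.807
Converged at β = 0.807.

β = 0.807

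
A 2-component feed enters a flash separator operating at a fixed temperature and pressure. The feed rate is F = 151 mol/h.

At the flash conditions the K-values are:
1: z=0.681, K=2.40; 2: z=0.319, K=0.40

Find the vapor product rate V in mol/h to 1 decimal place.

V = 137.0 mol/h

Material balance + equilibrium reduce to Σ zᵢ(Kᵢ−1)/(1+ψ(Kᵢ−1)) = 0.
Check two-phase: ΣzᵢKᵢ = 1.762 > 1 and Σzᵢ/Kᵢ = 1.081 > 1, so g(0) = 0.762 > 0 and g(1) = -0.081 < 0.
Binary case is linear: z₁(K₁−1)(1+ψ(K₂−1)) + z₂(K₂−1)(1+ψ(K₁−1)) = 0
⇒ ψ = [z₁(K₁−1)+z₂(K₂−1)] / [−(K₁−1)(K₂−1)] = 0.7620/0.8400 = 0.907
Then V = ψ·F = 0.9071·151 = 137.0 mol/h and L = F − V = 14.0 mol/h.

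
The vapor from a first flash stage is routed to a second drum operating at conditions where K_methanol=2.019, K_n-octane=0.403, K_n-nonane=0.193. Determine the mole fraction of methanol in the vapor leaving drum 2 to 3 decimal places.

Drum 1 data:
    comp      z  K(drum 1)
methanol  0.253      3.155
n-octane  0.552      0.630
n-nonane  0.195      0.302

y_methanol (drum 2) = 0.774

Drum 1:
Newton iteration, ψ₁⁰ = 0.49:
  ψ₁ = 0.490: g = -0.1911, g' = -0.610 → ψ₁ = 0.177
  ψ₁ = 0.177: g = 0.0210, g' = -0.826 → ψ₁ = 0.202
  ψ₁ = 0.202: g = 0.0005, g' = -0.787 → ψ₁ = 0.203
Converged at ψ₁ = 0.203.
Drum-1 compositions:
  methanol: x = 0.176, y = 0.555
  n-octane: x = 0.597, y = 0.376
  n-nonane: x = 0.227, y = 0.069
Drum-2 feed = drum-1 vapor: z₂ = (0.5554, 0.3760, 0.0686).
Drum 2:
Material balance + equilibrium reduce to Σ zᵢ(Kᵢ−1)/(1+ψ₂(Kᵢ−1)) = 0.
Check two-phase: ΣzᵢKᵢ = 1.286 > 1 and Σzᵢ/Kᵢ = 1.564 > 1, so g(0) = 0.286 > 0 and g(1) = -0.564 < 0.
Newton iteration, ψ₂⁰ = 0.5:
  ψ₂ = 0.500: g = -0.0378, g' = -0.651 → ψ₂ = 0.442
  ψ₂ = 0.442: g = -0.0007, g' = -0.629 → ψ₂ = 0.441
Converged at ψ₂ = 0.441.
  methanol: x = 0.383, y = 0.774
  n-octane: x = 0.510, y = 0.206
  n-nonane: x = 0.106, y = 0.021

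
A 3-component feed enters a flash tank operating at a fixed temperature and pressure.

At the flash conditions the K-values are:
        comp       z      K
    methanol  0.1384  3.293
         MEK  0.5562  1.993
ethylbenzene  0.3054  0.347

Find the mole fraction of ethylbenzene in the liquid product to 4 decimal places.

x_ethylbenzene = 0.6418

Material balance + equilibrium reduce to Σ zᵢ(Kᵢ−1)/(1+V/F(Kᵢ−1)) = 0.
g(0) = ΣzᵢKᵢ − 1 = 0.6702 and g(1) = 1 − Σzᵢ/Kᵢ = -0.2012, so a root lies in (0, 1).
Newton–Raphson from V/F = 0.5:
  V/F = 0.5000: g = 0.22081, g' = -0.6899 → V/F = 0.8200
  V/F = 0.8200: g = -0.01473, g' = -0.8579 → V/F = 0.8029
  V/F = 0.8029: g = -0.00020, g' = -0.8354 → V/F = 0.8026
Converged at V/F = 0.8026.
Compositions from xᵢ = zᵢ/(1+V/F(Kᵢ−1)), yᵢ = Kᵢxᵢ:
  methanol: x = 0.0487, y = 0.1605
  MEK: x = 0.3095, y = 0.6169
  ethylbenzene: x = 0.6418, y = 0.2227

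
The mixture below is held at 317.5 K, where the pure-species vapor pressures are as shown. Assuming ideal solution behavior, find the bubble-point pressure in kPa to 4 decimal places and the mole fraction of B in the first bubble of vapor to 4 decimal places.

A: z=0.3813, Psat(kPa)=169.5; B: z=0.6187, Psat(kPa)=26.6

At the bubble point ψ → 0, so ΣzᵢKᵢ = 1 with Kᵢ = Pᵢˢᵃᵗ/P ⇒ P = ΣzᵢPᵢˢᵃᵗ.
P = 0.3813·169.5 + 0.6187·26.6 = 81.0878 kPa
yᵢ = zᵢPᵢˢᵃᵗ/P ⇒ y_B = 0.6187·26.6/81.0878 = 0.2030

Pbub = 81.0878 kPa, y_B = 0.2030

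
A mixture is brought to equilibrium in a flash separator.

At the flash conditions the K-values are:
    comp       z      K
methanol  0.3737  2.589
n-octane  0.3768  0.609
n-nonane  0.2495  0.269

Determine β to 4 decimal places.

β = 0.3022

Newton iteration, β⁰ = 0.5:
  β = 0.5000: g = -0.13967, g' = -0.7132 → β = 0.3042
  β = 0.3042: g = -0.00142, g' = -0.7235 → β = 0.3022
Converged at β = 0.3022.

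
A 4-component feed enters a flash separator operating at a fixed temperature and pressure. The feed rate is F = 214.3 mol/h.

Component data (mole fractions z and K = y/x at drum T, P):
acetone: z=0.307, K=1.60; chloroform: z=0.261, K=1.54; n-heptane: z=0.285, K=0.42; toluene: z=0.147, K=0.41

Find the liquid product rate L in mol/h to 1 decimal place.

L = 167.4 mol/h

Newton iteration, V/F⁰ = 0.32:
  V/F = 0.320: g = -0.0352, g' = -0.355 → V/F = 0.221
  V/F = 0.221: g = -0.0008, g' = -0.341 → V/F = 0.219
Converged at V/F = 0.219.
Then V = V/F·F = 0.2187·214.3 = 46.9 mol/h and L = F − V = 167.4 mol/h.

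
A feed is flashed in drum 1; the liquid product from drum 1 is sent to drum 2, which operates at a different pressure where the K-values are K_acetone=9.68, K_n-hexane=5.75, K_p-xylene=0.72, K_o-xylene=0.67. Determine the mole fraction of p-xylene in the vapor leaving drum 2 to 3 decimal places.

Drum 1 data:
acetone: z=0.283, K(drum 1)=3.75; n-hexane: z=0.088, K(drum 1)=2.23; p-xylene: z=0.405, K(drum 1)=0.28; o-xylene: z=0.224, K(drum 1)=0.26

y_p-xylene (drum 2) = 0.437

Drum 1:
Material balance + equilibrium reduce to Σ zᵢ(Kᵢ−1)/(1+ψ₁(Kᵢ−1)) = 0.
g(0) = ΣzᵢKᵢ − 1 = 0.429 and g(1) = 1 − Σzᵢ/Kᵢ = -1.423, so a root lies in (0, 1).
Newton iteration, ψ₁⁰ = 0.46:
  ψ₁ = 0.460: g = -0.2746, g' = -1.223 → ψ₁ = 0.235
  ψ₁ = 0.235: g = 0.0045, g' = -1.353 → ψ₁ = 0.239
Converged at ψ₁ = 0.239.
Drum-1 compositions:
  acetone: x = 0.171, y = 0.641
  n-hexane: x = 0.068, y = 0.152
  p-xylene: x = 0.489, y = 0.137
  o-xylene: x = 0.272, y = 0.071
Drum-2 feed = drum-1 liquid: z₂ = (0.1708, 0.0680, 0.4891, 0.2721).
Drum 2:
Material balance + equilibrium reduce to Σ zᵢ(Kᵢ−1)/(1+ψ₂(Kᵢ−1)) = 0.
g(0) = ΣzᵢKᵢ − 1 = 1.579 and g(1) = 1 − Σzᵢ/Kᵢ = -0.115, so a root lies in (0, 1).
Newton–Raphson from ψ₂ = 0.5:
  ψ₂ = 0.500: g = 0.1067, g' = -0.680 → ψ₂ = 0.657
  ψ₂ = 0.657: g = 0.0173, g' = -0.483 → ψ₂ = 0.693
  ψ₂ = 0.693: g = 0.0005, g' = -0.454 → ψ₂ = 0.694
Converged at ψ₂ = 0.694.
  acetone: x = 0.024, y = 0.236
  n-hexane: x = 0.016, y = 0.091
  p-xylene: x = 0.607, y = 0.437
  o-xylene: x = 0.353, y = 0.236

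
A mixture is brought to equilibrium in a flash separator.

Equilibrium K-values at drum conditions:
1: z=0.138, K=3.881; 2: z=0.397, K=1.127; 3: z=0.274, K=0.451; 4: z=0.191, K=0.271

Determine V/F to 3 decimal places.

Material balance + equilibrium reduce to Σ zᵢ(Kᵢ−1)/(1+V/F(Kᵢ−1)) = 0.
g(0) = ΣzᵢKᵢ − 1 = 0.158 and g(1) = 1 − Σzᵢ/Kᵢ = -0.700, so a root lies in (0, 1).
Newton–Raphson from V/F = 0.53:
  V/F = 0.530: g = -0.2345, g' = -0.619 → V/F = 0.151
  V/F = 0.151: g = 0.0060, g' = -0.789 → V/F = 0.159
Converged at V/F = 0.159.

V/F = 0.159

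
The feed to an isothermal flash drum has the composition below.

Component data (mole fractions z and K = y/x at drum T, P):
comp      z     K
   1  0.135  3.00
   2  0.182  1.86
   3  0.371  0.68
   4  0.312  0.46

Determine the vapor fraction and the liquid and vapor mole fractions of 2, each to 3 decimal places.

Material balance + equilibrium reduce to Σ zᵢ(Kᵢ−1)/(1+ψ(Kᵢ−1)) = 0.
Feasibility: ΣzᵢKᵢ = 1.139, Σzᵢ/Kᵢ = 1.367 — both > 1, two phases present.
Newton–Raphson from ψ = 0.5:
  ψ = 0.500: g = -0.1277, g' = -0.425 → ψ = 0.200
  ψ = 0.200: g = 0.0108, g' = -0.531 → ψ = 0.220
Converged at ψ = 0.220.
Compositions from xᵢ = zᵢ/(1+ψ(Kᵢ−1)), yᵢ = Kᵢxᵢ:
  1: x = 0.094, y = 0.281
  2: x = 0.153, y = 0.285
  3: x = 0.399, y = 0.271
  4: x = 0.354, y = 0.163

ψ = 0.220, x_2 = 0.153, y_2 = 0.285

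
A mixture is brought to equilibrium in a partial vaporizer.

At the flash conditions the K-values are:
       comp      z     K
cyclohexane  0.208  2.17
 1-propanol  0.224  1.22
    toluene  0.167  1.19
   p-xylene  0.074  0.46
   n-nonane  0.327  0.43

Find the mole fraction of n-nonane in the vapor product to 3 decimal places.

y_n-nonane = 0.165

Rachford–Rice: g(β) = Σ zᵢ(Kᵢ−1)/(1+β(Kᵢ−1)) = 0.
g(0) = ΣzᵢKᵢ − 1 = 0.098 and g(1) = 1 − Σzᵢ/Kᵢ = -0.341, so a root lies in (0, 1).
Iterate (Newton) starting at β = 0.5:
  β = 0.500: g = -0.0885, g' = -0.375 → β = 0.264
  β = 0.264: g = -0.0034, g' = -0.358 → β = 0.255
Converged at β = 0.255.
Compositions from xᵢ = zᵢ/(1+β(Kᵢ−1)), yᵢ = Kᵢxᵢ:
  cyclohexane: x = 0.160, y = 0.348
  1-propanol: x = 0.212, y = 0.259
  toluene: x = 0.159, y = 0.190
  p-xylene: x = 0.086, y = 0.039
  n-nonane: x = 0.383, y = 0.165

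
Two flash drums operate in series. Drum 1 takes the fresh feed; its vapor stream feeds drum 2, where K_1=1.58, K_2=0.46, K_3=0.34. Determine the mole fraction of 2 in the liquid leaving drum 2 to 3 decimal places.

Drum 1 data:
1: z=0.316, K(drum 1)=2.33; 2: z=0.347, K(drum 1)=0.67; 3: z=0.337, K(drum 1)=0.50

x_2 (drum 2) = 0.278

Drum 1:
Let ψ₁ = V/F and solve Σ zᵢ(Kᵢ−1)/(1+ψ₁(Kᵢ−1)) = 0.
g(0) = ΣzᵢKᵢ − 1 = 0.137 and g(1) = 1 − Σzᵢ/Kᵢ = -0.328, so a root lies in (0, 1).
Newton iteration, ψ₁⁰ = 0.5:
  ψ₁ = 0.500: g = -0.1094, g' = -0.406 → ψ₁ = 0.230
  ψ₁ = 0.230: g = 0.0074, g' = -0.479 → ψ₁ = 0.246
Converged at ψ₁ = 0.246.
Drum-1 compositions:
  1: x = 0.238, y = 0.555
  2: x = 0.378, y = 0.253
  3: x = 0.384, y = 0.192
Drum-2 feed = drum-1 vapor: z₂ = (0.5549, 0.2530, 0.1921).
Drum 2:
Rachford–Rice: g(ψ₂) = Σ zᵢ(Kᵢ−1)/(1+ψ₂(Kᵢ−1)) = 0.
g(0) = ΣzᵢKᵢ − 1 = 0.058 and g(1) = 1 − Σzᵢ/Kᵢ = -0.466, so a root lies in (0, 1).
Iterate (Newton) starting at ψ₂ = 0.55:
  ψ₂ = 0.550: g = -0.1494, g' = -0.463 → ψ₂ = 0.227
  ψ₂ = 0.227: g = -0.0205, g' = -0.357 → ψ₂ = 0.170
  ψ₂ = 0.170: g = -0.0002, g' = -0.350 → ψ₂ = 0.169
Converged at ψ₂ = 0.169.
  1: x = 0.505, y = 0.798
  2: x = 0.278, y = 0.128
  3: x = 0.216, y = 0.074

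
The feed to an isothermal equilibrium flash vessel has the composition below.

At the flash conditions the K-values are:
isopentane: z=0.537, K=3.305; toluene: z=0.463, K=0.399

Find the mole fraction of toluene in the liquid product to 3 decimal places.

Binary case is linear: z₁(K₁−1)(1+V/F(K₂−1)) + z₂(K₂−1)(1+V/F(K₁−1)) = 0
⇒ V/F = [z₁(K₁−1)+z₂(K₂−1)] / [−(K₁−1)(K₂−1)] = 0.9595/1.3853 = 0.693
Compositions from xᵢ = zᵢ/(1+V/F(Kᵢ−1)), yᵢ = Kᵢxᵢ:
  isopentane: x = 0.207, y = 0.684
  toluene: x = 0.793, y = 0.316

x_toluene = 0.793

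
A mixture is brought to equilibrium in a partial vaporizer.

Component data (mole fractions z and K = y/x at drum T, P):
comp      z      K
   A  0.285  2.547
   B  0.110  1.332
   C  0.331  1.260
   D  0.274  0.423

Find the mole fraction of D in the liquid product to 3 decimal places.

x_D = 0.513

Rachford–Rice: g(β) = Σ zᵢ(Kᵢ−1)/(1+β(Kᵢ−1)) = 0.
Feasibility: ΣzᵢKᵢ = 1.405, Σzᵢ/Kᵢ = 1.105 — both > 1, two phases present.
Newton iteration, β⁰ = 0.5:
  β = 0.500: g = 0.1339, g' = -0.423 → β = 0.816
  β = 0.816: g = -0.0042, g' = -0.482 → β = 0.807
Converged at β = 0.807.
Compositions from xᵢ = zᵢ/(1+β(Kᵢ−1)), yᵢ = Kᵢxᵢ:
  A: x = 0.127, y = 0.323
  B: x = 0.087, y = 0.116
  C: x = 0.274, y = 0.345
  D: x = 0.513, y = 0.217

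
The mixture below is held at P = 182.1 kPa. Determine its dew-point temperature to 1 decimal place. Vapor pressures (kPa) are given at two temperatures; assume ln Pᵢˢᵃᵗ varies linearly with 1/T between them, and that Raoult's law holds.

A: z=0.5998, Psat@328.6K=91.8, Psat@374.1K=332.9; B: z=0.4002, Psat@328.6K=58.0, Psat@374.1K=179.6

T = 361.2 K

Dew-point temperature: Σzᵢ·P/Pᵢˢᵃᵗ(T) = 1. Interpolate ln Pᵢˢᵃᵗ = aᵢ + bᵢ/T.
  T = 328.6 K: ΣzᵢP/Pᵢˢᵃᵗ = 2.4463
  T = 374.1 K: ΣzᵢP/Pᵢˢᵃᵗ = 0.7339
  T = 351.4 K: ΣzᵢP/Pᵢˢᵃᵗ = 1.2860
  T = 362.8 K: ΣzᵢP/Pᵢˢᵃᵗ = 0.9616
  T = 357.1 K: ΣzᵢP/Pᵢˢᵃᵗ = 1.1094
  T = 360.0 K: ΣzᵢP/Pᵢˢᵃᵗ = 1.0310
  T = 361.4 K: ΣzᵢP/Pᵢˢᵃᵗ = 0.9956
Interpolating between 360.0 K and 361.4 K gives T ≈ 361.2 K.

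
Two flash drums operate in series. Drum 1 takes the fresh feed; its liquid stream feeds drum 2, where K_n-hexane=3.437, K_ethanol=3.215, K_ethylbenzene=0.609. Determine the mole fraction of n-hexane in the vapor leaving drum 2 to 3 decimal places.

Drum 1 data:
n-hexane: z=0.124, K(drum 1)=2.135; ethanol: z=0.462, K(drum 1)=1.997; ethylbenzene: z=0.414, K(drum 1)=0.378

Drum 1:
Material balance + equilibrium reduce to Σ zᵢ(Kᵢ−1)/(1+ψ₁(Kᵢ−1)) = 0.
g(0) = ΣzᵢKᵢ − 1 = 0.344 and g(1) = 1 − Σzᵢ/Kᵢ = -0.385, so a root lies in (0, 1).
Newton iteration, ψ₁⁰ = 0.5:
  ψ₁ = 0.500: g = 0.0234, g' = -0.607 → ψ₁ = 0.539
  ψ₁ = 0.539: g = -0.0002, g' = -0.618 → ψ₁ = 0.538
Converged at ψ₁ = 0.538.
Drum-1 compositions:
  n-hexane: x = 0.077, y = 0.164
  ethanol: x = 0.301, y = 0.600
  ethylbenzene: x = 0.622, y = 0.235
Drum-2 feed = drum-1 liquid: z₂ = (0.0770, 0.3007, 0.6224).
Drum 2:
Material balance + equilibrium reduce to Σ zᵢ(Kᵢ−1)/(1+ψ₂(Kᵢ−1)) = 0.
Check two-phase: ΣzᵢKᵢ = 1.610 > 1 and Σzᵢ/Kᵢ = 1.138 > 1, so g(0) = 0.610 > 0 and g(1) = -0.138 < 0.
Iterate (Newton) starting at ψ₂ = 0.7:
  ψ₂ = 0.700: g = -0.0046, g' = -0.470 → ψ₂ = 0.690
Converged at ψ₂ = 0.690.
  n-hexane: x = 0.029, y = 0.099
  ethanol: x = 0.119, y = 0.382
  ethylbenzene: x = 0.852, y = 0.519

y_n-hexane (drum 2) = 0.099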